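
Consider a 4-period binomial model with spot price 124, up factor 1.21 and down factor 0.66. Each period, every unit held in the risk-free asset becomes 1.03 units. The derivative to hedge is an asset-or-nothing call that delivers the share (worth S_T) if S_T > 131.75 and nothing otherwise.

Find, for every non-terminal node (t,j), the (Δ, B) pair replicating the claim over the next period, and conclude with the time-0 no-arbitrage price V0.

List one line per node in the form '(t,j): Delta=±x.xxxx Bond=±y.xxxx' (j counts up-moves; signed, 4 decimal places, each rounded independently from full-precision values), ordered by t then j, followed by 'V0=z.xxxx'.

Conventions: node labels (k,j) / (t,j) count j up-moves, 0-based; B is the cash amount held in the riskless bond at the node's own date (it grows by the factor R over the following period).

(0,0): Delta=1.3580 Bond=-68.6852
(1,0): Delta=1.3740 Bond=-72.0559
(1,1): Delta=1.3538 Bond=-70.1084
(2,0): Delta=0.0000 Bond=0.0000
(2,1): Delta=1.7386 Bond=-110.3234
(2,2): Delta=1.2517 Bond=-53.6708
(3,0): Delta=0.0000 Bond=0.0000
(3,1): Delta=0.0000 Bond=0.0000
(3,2): Delta=2.2000 Bond=-168.9140
(3,3): Delta=1.0000 Bond=0.0000
V0=99.7098

Arbitrage-free pricing uses the up-move probability p* = (R−d)/(u−d) = 0.6727, discounting each step at R = 1.03.
Expiry values: V(4,0)=0.0000, V(4,1)=0.0000, V(4,2)=0.0000, V(4,3)=144.9846, V(4,4)=265.8050
  t=3,j=0: stock 35.6495 → up 43.1359 (V=0.0000), down 23.5287 (V=0.0000). Price 0.0000; hedge Δ=0.0000, bond B=0.0000.
  t=3,j=1: stock 65.3574 → up 79.0825 (V=0.0000), down 43.1359 (V=0.0000). Price 0.0000; hedge Δ=0.0000, bond B=0.0000.
  t=3,j=2: stock 119.8219 → up 144.9846 (V=144.9846), down 79.0825 (V=0.0000). Price 94.6942; hedge Δ=2.2000, bond B=-168.9140.
  t=3,j=3: stock 219.6736 → up 265.8050 (V=265.8050), down 144.9846 (V=144.9846). Price 219.6736; hedge Δ=1.0000, bond B=0.0000.
  t=2,j=0: stock 54.0144 → up 65.3574 (V=0.0000), down 35.6495 (V=0.0000). Price 0.0000; hedge Δ=0.0000, bond B=0.0000.
  t=2,j=1: stock 99.0264 → up 119.8219 (V=94.6942), down 65.3574 (V=0.0000). Price 61.8480; hedge Δ=1.7386, bond B=-110.3234.
  t=2,j=2: stock 181.5484 → up 219.6736 (V=219.6736), down 119.8219 (V=94.6942). Price 173.5643; hedge Δ=1.2517, bond B=-53.6708.
  t=1,j=0: stock 81.8400 → up 99.0264 (V=61.8480), down 54.0144 (V=0.0000). Price 40.3950; hedge Δ=1.3740, bond B=-72.0559.
  t=1,j=1: stock 150.0400 → up 181.5484 (V=173.5643), down 99.0264 (V=61.8480). Price 133.0122; hedge Δ=1.3538, bond B=-70.1084.
  t=0,j=0: stock 124.0000 → up 150.0400 (V=133.0122), down 81.8400 (V=40.3950). Price 99.7098; hedge Δ=1.3580, bond B=-68.6852.
Check: Δ(0,0)·S0 + B(0,0) = 99.7098 = V0.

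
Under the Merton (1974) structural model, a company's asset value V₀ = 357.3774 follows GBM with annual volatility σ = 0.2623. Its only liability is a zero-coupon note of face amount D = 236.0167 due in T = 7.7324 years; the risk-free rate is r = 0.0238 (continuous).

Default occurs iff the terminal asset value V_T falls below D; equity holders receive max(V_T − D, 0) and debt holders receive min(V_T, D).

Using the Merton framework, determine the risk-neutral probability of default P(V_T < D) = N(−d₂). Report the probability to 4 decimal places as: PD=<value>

Equity is a call on the firm's assets struck at D = 236.0167:
d₁ = [ln(V₀/D) + (r + σ²/2)T] / (σ√T)
   = [ln(357.3774/236.0167) + (0.0238 + 0.5·0.2623²)·7.7324] / (0.2623·√7.7324)
   = [0.414890 + 0.450031] / 0.729383 = 1.185825
d₂ = d₁ − σ√T = 1.185825 − 0.729383 = 0.456443
risk-neutral PD = N(−d₂) = N(-0.456443) = 0.324036

PD=0.3240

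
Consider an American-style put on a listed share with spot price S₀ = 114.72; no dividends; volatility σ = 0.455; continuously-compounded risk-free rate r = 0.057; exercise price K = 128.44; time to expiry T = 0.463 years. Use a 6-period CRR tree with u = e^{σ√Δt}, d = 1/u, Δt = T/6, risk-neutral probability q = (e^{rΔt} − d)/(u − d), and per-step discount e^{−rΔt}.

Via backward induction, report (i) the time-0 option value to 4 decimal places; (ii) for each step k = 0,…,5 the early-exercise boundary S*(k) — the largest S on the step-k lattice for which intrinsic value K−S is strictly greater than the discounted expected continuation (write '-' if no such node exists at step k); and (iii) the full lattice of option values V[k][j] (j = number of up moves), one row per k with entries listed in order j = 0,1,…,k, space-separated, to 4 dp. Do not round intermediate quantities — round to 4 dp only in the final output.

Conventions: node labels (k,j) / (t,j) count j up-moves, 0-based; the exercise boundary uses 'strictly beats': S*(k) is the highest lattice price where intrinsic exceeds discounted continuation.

price = 21.5874
boundary = - - - 78.5168 89.0953 101.0990
tree:
21.5874
29.7131 13.1838
39.3678 19.7650 6.3384
49.9232 28.5541 10.6428 1.8405
59.2457 39.3447 17.3933 3.5953 0.0000
67.4613 49.9232 27.3410 7.0234 0.0000 0.0000
74.7014 59.2457 39.3447 13.7200 0.0000 0.0000 0.0000

Δt=0.07717, u=1.13473, d=0.88127, q=0.48584, disc=e^(-rΔt)=0.99561
k=6 terminal: V=max(K-S,0) → 74.7014 59.2457 39.3447 13.7200 0.0000 0.0000 0.0000
k=5: j=0 S=60.9787 intr=67.4613 cont=66.8976 V=67.4613[EX]; j=1 S=78.5168 intr=49.9232 cont=49.3595 V=49.9232[EX]; j=2 S=101.0990 intr=27.3410 cont=26.7773 V=27.3410[EX]; j=3 S=130.1761 intr=0.0000 cont=7.0234 V=7.0234[hold]; j=4 S=167.6161 intr=0.0000 cont=0.0000 V=0.0000[hold]; j=5 S=215.8242 intr=0.0000 cont=0.0000 V=0.0000[hold]  S*(5)=101.0990
k=4: j=0 S=69.1943 intr=59.2457 cont=58.6820 V=59.2457[EX]; j=1 S=89.0953 intr=39.3447 cont=38.7810 V=39.3447[EX]; j=2 S=114.7200 intr=13.7200 cont=17.3933 V=17.3933[hold]; j=3 S=147.7146 intr=0.0000 cont=3.5953 V=3.5953[hold]; j=4 S=190.1989 intr=0.0000 cont=0.0000 V=0.0000[hold]  S*(4)=89.0953
k=3: j=0 S=78.5168 intr=49.9232 cont=49.3595 V=49.9232[EX]; j=1 S=101.0990 intr=27.3410 cont=28.5541 V=28.5541[hold]; j=2 S=130.1761 intr=0.0000 cont=10.6428 V=10.6428[hold]; j=3 S=167.6161 intr=0.0000 cont=1.8405 V=1.8405[hold]  S*(3)=78.5168
k=2: j=0 S=89.0953 intr=39.3447 cont=39.3678 V=39.3678[hold]; j=1 S=114.7200 intr=13.7200 cont=19.7650 V=19.7650[hold]; j=2 S=147.7146 intr=0.0000 cont=6.3384 V=6.3384[hold]  S*(2)=-
k=1: j=0 S=101.0990 intr=27.3410 cont=29.7131 V=29.7131[hold]; j=1 S=130.1761 intr=0.0000 cont=13.1838 V=13.1838[hold]  S*(1)=-
k=0: j=0 S=114.7200 intr=13.7200 cont=21.5874 V=21.5874[hold]  S*(0)=-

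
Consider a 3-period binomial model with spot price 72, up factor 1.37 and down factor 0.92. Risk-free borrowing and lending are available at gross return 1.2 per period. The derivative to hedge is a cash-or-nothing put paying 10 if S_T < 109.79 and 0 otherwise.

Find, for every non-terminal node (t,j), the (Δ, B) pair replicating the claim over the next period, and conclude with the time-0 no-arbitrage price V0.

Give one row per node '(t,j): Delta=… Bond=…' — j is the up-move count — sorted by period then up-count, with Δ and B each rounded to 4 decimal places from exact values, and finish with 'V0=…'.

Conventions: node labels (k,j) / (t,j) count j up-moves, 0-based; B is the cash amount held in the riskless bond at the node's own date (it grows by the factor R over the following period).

Arbitrage-free pricing uses the up-move probability p* = (R−d)/(u−d) = 0.6222, discounting each step at R = 1.2.
Expiry values: V(3,0)=10.0000, V(3,1)=10.0000, V(3,2)=0.0000, V(3,3)=0.0000
(2,0): S=60.9408. Δ = (V_up−V_dn)/(S_up−S_dn) = (10.0000−10.0000)/(83.4889−56.0655) = 0.0000. V = [p*·10.0000 + (1−p*)·10.0000]/1.2 = 8.3333. B = V − Δ·S = 8.3333.
(2,1): S=90.7488. Δ = (V_up−V_dn)/(S_up−S_dn) = (0.0000−10.0000)/(124.3259−83.4889) = -0.2449. V = [p*·0.0000 + (1−p*)·10.0000]/1.2 = 3.1481. B = V − Δ·S = 25.3704.
(2,2): S=135.1368. Δ = (V_up−V_dn)/(S_up−S_dn) = (0.0000−0.0000)/(185.1374−124.3259) = 0.0000. V = [p*·0.0000 + (1−p*)·0.0000]/1.2 = 0.0000. B = V − Δ·S = 0.0000.
(1,0): S=66.2400. Δ = (V_up−V_dn)/(S_up−S_dn) = (3.1481−8.3333)/(90.7488−60.9408) = -0.1740. V = [p*·3.1481 + (1−p*)·8.3333]/1.2 = 4.2558. B = V − Δ·S = 15.7785.
(1,1): S=98.6400. Δ = (V_up−V_dn)/(S_up−S_dn) = (0.0000−3.1481)/(135.1368−90.7488) = -0.0709. V = [p*·0.0000 + (1−p*)·3.1481]/1.2 = 0.9911. B = V − Δ·S = 7.9870.
(0,0): S=72.0000. Δ = (V_up−V_dn)/(S_up−S_dn) = (0.9911−4.2558)/(98.6400−66.2400) = -0.1008. V = [p*·0.9911 + (1−p*)·4.2558]/1.2 = 1.8537. B = V − Δ·S = 9.1087.
As a check, the time-0 holding Δ(0,0)·S0 + B(0,0) comes to 1.8537 — exactly V0.

(0,0): Delta=-0.1008 Bond=9.1087
(1,0): Delta=-0.1740 Bond=15.7785
(1,1): Delta=-0.0709 Bond=7.9870
(2,0): Delta=0.0000 Bond=8.3333
(2,1): Delta=-0.2449 Bond=25.3704
(2,2): Delta=0.0000 Bond=0.0000
V0=1.8537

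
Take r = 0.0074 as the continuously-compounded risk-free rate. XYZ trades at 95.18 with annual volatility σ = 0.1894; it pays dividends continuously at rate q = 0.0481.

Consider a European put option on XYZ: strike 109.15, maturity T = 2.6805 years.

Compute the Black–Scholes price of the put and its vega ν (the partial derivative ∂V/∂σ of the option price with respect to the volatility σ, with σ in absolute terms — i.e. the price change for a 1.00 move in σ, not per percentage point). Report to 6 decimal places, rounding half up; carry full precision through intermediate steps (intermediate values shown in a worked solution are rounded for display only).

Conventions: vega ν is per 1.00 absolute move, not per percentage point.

σ√T = 0.1894·√2.6805 = 0.310090
d₁ = (ln(S/K) + (r−q+σ²/2)T) / (σ√T) = (ln(95.18/109.15) + (0.0074−0.0481+0.1894²/2)·2.6805) / 0.310090 = (-0.136953 − 0.061018) / 0.310090 = -0.638433
d₂ = d₁ − σ√T = -0.638433 − 0.310090 = -0.948523
e^{−rT} = 0.980360
e^{−qT} = 0.879034
N(−d₁) = 0.738404,  N(−d₂) = 0.828568
Put price V = K·e^{−rT}·N(−d₂) − S·e^{−qT}·N(−d₁) = 88.662002 − 61.779624 = 26.882378
φ(d₁) = (1/√(2π))·e^{−d₁²/2} = 0.325388
ν = S·e^{−qT}·φ(d₁)·√T = 44.571861

price = 26.882378
ν = 44.571861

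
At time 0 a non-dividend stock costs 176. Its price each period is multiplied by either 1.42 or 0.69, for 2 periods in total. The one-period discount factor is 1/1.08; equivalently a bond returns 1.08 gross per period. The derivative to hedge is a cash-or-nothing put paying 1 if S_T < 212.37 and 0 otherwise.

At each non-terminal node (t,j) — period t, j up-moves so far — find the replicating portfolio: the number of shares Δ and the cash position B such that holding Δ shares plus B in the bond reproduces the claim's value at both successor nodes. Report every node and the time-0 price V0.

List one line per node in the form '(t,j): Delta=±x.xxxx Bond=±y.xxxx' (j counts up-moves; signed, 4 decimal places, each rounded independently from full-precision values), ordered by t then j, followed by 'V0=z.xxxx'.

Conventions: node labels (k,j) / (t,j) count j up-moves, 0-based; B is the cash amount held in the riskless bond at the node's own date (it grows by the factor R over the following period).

Arbitrage-free pricing uses the up-move probability p* = (R−d)/(u−d) = 0.5342, discounting each step at R = 1.08.
Expiry values: V(2,0)=1.0000, V(2,1)=1.0000, V(2,2)=0.0000
  t=1,j=0: stock 121.4400 → up 172.4448 (V=1.0000), down 83.7936 (V=1.0000). Price 0.9259; hedge Δ=0.0000, bond B=0.9259.
  t=1,j=1: stock 249.9200 → up 354.8864 (V=0.0000), down 172.4448 (V=1.0000). Price 0.4313; hedge Δ=-0.0055, bond B=1.8011.
  t=0,j=0: stock 176.0000 → up 249.9200 (V=0.4313), down 121.4400 (V=0.9259). Price 0.6126; hedge Δ=-0.0039, bond B=1.2903.
As a check, the time-0 holding Δ(0,0)·S0 + B(0,0) comes to 0.6126 — exactly V0.

(0,0): Delta=-0.0039 Bond=1.2903
(1,0): Delta=0.0000 Bond=0.9259
(1,1): Delta=-0.0055 Bond=1.8011
V0=0.6126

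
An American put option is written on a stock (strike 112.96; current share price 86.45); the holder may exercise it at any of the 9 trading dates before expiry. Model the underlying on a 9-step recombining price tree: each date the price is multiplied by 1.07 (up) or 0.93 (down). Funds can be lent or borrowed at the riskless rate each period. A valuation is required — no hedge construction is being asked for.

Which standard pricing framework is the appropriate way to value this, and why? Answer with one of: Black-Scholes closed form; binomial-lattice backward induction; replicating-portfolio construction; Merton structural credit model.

Key observation: early exercise of the strike-112.96 put must be checked at each of the 9 dates (spot 86.45), which forces a node-by-node comparison of intrinsic and continuation value backward from expiry.

framework: binomial-lattice backward induction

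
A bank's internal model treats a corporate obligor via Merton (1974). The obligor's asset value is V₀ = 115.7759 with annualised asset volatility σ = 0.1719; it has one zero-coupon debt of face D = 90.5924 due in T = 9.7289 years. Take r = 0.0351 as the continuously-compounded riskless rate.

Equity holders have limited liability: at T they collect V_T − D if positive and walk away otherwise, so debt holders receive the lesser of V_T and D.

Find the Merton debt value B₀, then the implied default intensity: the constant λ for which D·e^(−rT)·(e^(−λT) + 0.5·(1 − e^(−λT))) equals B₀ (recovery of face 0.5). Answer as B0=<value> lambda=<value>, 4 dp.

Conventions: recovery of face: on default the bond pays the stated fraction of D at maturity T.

B0=61.2477 lambda=0.0105

Apply the equity-as-call identities (strike 90.5924, horizon 9.7289 years):
d₁ = [ln(V₀/D) + (r + σ²/2)T] / (σ√T)
   = [ln(115.7759/90.5924) + (0.0351 + 0.5·0.1719²)·9.7289] / (0.1719·√9.7289)
   = [0.245286 + 0.485227] / 0.536176 = 1.362449
d₂ = d₁ − σ√T = 1.362449 − 0.536176 = 0.826273
N(d₁) = 0.913472,  N(d₂) = 0.795675,  e^(−rT) = 0.710715
E₀ = V₀·N(d₁) − D·e^(−rT)·N(d₂)
   = 115.7759·0.913472 − 90.5924·0.710715·0.795675 = 54.528210
B₀ = V₀ − E₀ = 115.7759 − 54.528210 = 61.247690
e^(−λT) = (B₀·e^(rT)/D − 0.5)/(1 − 0.5) = (61.2477·1.407035/90.5924 − 0.5)/0.5 = 0.90253564
λ = −ln(0.90253564)/9.7289 = 0.010540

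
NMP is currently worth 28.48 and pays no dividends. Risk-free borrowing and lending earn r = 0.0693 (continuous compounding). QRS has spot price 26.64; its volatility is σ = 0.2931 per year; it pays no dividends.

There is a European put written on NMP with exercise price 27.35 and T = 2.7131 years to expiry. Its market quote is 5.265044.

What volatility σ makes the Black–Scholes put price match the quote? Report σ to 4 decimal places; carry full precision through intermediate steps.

At σ = 0.4804 the Black–Scholes value reproduces the quote:
σ√T = 0.4804·√2.7131 = 0.791290
d₁ = (ln(S/K) + (r+σ²/2)T) / (σ√T) = (ln(28.48/27.35) + (0.0693+0.4804²/2)·2.7131) / 0.791290 = (0.040486 + 0.501088) / 0.791290 = 0.684418
d₂ = d₁ − σ√T = 0.684418 − 0.791290 = -0.106872
e^{−rT} = 0.828600
N(−d₁) = 0.246856,  N(−d₂) = 0.542555
V = K·e^{−rT}·N(−d₂) − S·N(−d₁) = 12.295489 − 7.030445 = 5.265044 (equal to the quote); since ∂V/∂σ > 0 for all σ, the implied volatility is unique

sigma = 0.4804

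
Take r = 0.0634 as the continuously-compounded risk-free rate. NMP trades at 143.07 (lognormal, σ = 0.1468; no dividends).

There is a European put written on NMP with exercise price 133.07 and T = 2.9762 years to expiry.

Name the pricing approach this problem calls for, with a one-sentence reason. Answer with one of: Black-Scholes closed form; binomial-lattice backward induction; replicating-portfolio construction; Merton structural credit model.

Key observation: with NMP following a GBM at constant σ and r, the European put struck at 133.07 prices in closed form — nothing here needs a stepwise model or a balance sheet.

framework: Black-Scholes closed form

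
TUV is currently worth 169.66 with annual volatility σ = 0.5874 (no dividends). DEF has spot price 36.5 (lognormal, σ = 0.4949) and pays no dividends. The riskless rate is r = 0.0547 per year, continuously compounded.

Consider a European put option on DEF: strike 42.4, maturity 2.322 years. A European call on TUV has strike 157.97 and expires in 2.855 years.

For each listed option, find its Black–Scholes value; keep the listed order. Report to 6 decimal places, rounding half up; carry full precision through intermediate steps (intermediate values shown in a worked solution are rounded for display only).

[DEF put K=42.4]
σ√T = 0.4949·√2.322 = 0.754134
d₁ = (ln(S/K) + (r+σ²/2)T) / (σ√T) = (ln(36.5/42.4) + (0.0547+0.4949²/2)·2.322) / 0.754134 = (-0.149836 + 0.411372) / 0.754134 = 0.346804
d₂ = d₁ − σ√T = 0.346804 − 0.754134 = -0.407330
e^{−rT} = 0.880722
N(−d₁) = 0.364369,  N(−d₂) = 0.658117
price = K·e^{−rT}·N(−d₂) − S·N(−d₁) = 24.575818 − 13.299485 = 11.276334
[TUV call K=157.97]
σ√T = 0.5874·√2.855 = 0.992515
d₁ = (ln(S/K) + (r+σ²/2)T) / (σ√T) = (ln(169.66/157.97) + (0.0547+0.5874²/2)·2.855) / 0.992515 = (0.071391 + 0.648711) / 0.992515 = 0.725533
d₂ = d₁ − σ√T = 0.725533 − 0.992515 = -0.266981
e^{−rT} = 0.855415
N(d₁) = 0.765938,  N(d₂) = 0.394742
price = S·N(d₁) − K·e^{−rT}·N(d₂) = 129.948967 − 53.341415 = 76.607551

price(DEF put K=42.4) = 11.276334
price(TUV call K=157.97) = 76.607551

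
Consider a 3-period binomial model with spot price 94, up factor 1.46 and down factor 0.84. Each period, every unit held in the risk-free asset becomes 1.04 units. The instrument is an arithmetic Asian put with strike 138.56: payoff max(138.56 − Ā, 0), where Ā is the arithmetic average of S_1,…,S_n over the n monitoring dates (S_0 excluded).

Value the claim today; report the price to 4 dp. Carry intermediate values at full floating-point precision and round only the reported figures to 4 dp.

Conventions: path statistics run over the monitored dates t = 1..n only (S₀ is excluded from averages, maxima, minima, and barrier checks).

price = 36.8744

Under the martingale measure an up-move has probability p* = 0.3226; value the claim as the probability-weighted average of per-path payoffs, discounted 3 periods at R = 1.04.
Enumerate all 2^3 = 8 price paths (U = up ×1.46, D = down ×0.84); each path with k up-moves has probability p*^k·(1−p*)^(3−k).
DDD: Ā=67.0002, payoff=71.5598, prob=0.310866
UDD: Ā=116.4527, payoff=22.1073, prob=0.148031
DUD: Ā=97.0260, payoff=41.5340, prob=0.148031
UUD: Ā=168.6405, payoff=0.0000, prob=0.070491
DDU: Ā=80.7076, payoff=57.8524, prob=0.148031
UDU: Ā=140.2776, payoff=0.0000, prob=0.070491
DUU: Ā=120.8509, payoff=17.7091, prob=0.070491
UUU: Ā=210.0504, payoff=0.0000, prob=0.033567
Price = Σ prob·payoff / R^3 = 41.478675 / 1.124864 = 36.8744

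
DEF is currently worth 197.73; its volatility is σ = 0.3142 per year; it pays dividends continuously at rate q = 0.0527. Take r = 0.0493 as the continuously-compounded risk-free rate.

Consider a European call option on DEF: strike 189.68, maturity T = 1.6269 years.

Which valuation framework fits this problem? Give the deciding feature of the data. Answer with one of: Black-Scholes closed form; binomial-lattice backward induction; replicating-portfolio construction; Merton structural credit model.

framework: Black-Scholes closed form

Key observation: a European-exercise option on DEF struck at 189.68 — a GBM underlying with constant parameters — admits an analytic price: the data contain no early exercise, no discrete tree, no debt structure.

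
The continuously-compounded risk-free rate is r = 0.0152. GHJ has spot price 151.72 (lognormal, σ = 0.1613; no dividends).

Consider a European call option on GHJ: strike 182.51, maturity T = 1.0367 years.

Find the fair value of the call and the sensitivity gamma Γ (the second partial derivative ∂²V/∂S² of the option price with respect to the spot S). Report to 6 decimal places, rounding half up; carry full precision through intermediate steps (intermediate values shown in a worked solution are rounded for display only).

σ√T = 0.1613·√1.0367 = 0.164233
d₁ = (ln(S/K) + (r+σ²/2)T) / (σ√T) = (ln(151.72/182.51) + (0.0152+0.1613²/2)·1.0367) / 0.164233 = (-0.184768 + 0.029244) / 0.164233 = -0.946971
d₂ = d₁ − σ√T = -0.946971 − 0.164233 = -1.111205
e^{−rT} = 0.984366
N(d₁) = 0.171827,  N(d₂) = 0.133240
Call price V = S·N(d₁) − K·e^{−rT}·N(d₂) = 26.069541 − 23.937467 = 2.132074
φ(d₁) = (1/√(2π))·e^{−d₁²/2} = 0.254790
Γ = φ(d₁) / (S·σ·√T) = 0.010225

price = 2.132074
Γ = 0.010225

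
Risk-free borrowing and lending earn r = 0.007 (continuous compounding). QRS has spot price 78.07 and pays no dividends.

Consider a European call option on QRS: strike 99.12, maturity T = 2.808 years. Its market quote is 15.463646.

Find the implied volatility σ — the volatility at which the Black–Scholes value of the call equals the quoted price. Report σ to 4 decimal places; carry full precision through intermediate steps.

sigma = 0.4164

At σ = 0.4164 the Black–Scholes value reproduces the quote:
σ√T = 0.4164·√2.808 = 0.697765
d₁ = (ln(S/K) + (r+σ²/2)T) / (σ√T) = (ln(78.07/99.12) + (0.007+0.4164²/2)·2.808) / 0.697765 = (-0.238725 + 0.263094) / 0.697765 = 0.034924
d₂ = d₁ − σ√T = 0.034924 − 0.697765 = -0.662841
e^{−rT} = 0.980536
N(d₁) = 0.513930,  N(d₂) = 0.253716
V = S·N(d₁) − K·e^{−rT}·N(d₂) = 40.122500 − 24.658854 = 15.463646 (the quoted price), and the Black–Scholes price is strictly increasing in σ, so σ is unique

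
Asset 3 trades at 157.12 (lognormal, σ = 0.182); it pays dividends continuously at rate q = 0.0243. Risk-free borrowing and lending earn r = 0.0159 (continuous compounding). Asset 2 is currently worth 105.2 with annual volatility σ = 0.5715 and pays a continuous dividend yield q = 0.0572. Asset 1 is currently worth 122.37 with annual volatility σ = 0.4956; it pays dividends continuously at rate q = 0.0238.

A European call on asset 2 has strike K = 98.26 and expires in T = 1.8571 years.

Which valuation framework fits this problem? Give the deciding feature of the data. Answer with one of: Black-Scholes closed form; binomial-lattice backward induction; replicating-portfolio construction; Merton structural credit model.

Key observation: everything needed for the exact continuous-time valuation of the European call on asset 2 (strike 98.26) is given, and no feature rules the closed form out.

framework: Black-Scholes closed form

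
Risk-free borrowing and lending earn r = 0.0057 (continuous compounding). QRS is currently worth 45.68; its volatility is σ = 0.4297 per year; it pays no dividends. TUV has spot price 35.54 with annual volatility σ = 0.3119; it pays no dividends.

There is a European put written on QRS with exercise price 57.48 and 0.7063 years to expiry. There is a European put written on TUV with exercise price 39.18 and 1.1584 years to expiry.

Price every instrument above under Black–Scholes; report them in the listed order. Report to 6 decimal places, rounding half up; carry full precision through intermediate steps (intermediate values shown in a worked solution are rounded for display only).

price(QRS put K=57.48) = 14.532242
price(TUV put K=39.18) = 6.832866

[QRS put K=57.48]
σ√T = 0.4297·√0.7063 = 0.361127
d₁ = (ln(S/K) + (r+σ²/2)T) / (σ√T) = (ln(45.68/57.48) + (0.0057+0.4297²/2)·0.7063) / 0.361127 = (-0.229776 + 0.069232) / 0.361127 = -0.444564
d₂ = d₁ − σ√T = -0.444564 − 0.361127 = -0.805691
e^{−rT} = 0.995982
N(−d₁) = 0.671683,  N(−d₂) = 0.789790
price = K·e^{−rT}·N(−d₂) − S·N(−d₁) = 45.214710 − 30.682467 = 14.532242
[TUV put K=39.18]
σ√T = 0.3119·√1.1584 = 0.335695
d₁ = (ln(S/K) + (r+σ²/2)T) / (σ√T) = (ln(35.54/39.18) + (0.0057+0.3119²/2)·1.1584) / 0.335695 = (-0.097508 + 0.062948) / 0.335695 = -0.102948
d₂ = d₁ − σ√T = -0.102948 − 0.335695 = -0.438643
e^{−rT} = 0.993419
N(−d₁) = 0.540998,  N(−d₂) = 0.669540
price = K·e^{−rT}·N(−d₂) − S·N(−d₁) = 26.059934 − 19.227068 = 6.832866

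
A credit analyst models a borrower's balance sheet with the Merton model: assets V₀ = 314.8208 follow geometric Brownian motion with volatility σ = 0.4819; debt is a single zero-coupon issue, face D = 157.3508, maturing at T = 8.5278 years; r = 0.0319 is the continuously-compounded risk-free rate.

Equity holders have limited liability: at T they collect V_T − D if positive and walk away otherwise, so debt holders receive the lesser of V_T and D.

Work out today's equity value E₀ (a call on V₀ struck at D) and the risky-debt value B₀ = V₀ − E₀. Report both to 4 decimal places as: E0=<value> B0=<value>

E0=229.8108 B0=85.0100

Apply the equity-as-call identities (strike 157.3508, horizon 8.5278 years):
d₁ = [ln(V₀/D) + (r + σ²/2)T] / (σ√T)
   = [ln(314.8208/157.3508) + (0.0319 + 0.5·0.4819²)·8.5278] / (0.4819·√8.5278)
   = [0.693526 + 1.262232] / 1.407264 = 1.389760
d₂ = d₁ − σ√T = 1.389760 − 1.407264 = -0.017504
N(d₁) = 0.917699,  N(d₂) = 0.493017,  e^(−rT) = 0.761826
E₀ = V₀·N(d₁) − D·e^(−rT)·N(d₂)
   = 314.8208·0.917699 − 157.3508·0.761826·0.493017 = 229.810812
B₀ = V₀ − E₀ = 314.8208 − 229.810812 = 85.009988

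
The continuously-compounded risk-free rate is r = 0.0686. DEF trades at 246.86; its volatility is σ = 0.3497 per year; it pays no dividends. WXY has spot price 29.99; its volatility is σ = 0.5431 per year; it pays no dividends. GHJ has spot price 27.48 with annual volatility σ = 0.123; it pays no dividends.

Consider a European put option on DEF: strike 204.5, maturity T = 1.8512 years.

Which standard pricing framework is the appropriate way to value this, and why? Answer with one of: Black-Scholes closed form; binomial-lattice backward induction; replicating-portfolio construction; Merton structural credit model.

framework: Black-Scholes closed form

Key observation: a European-exercise option on DEF struck at 204.5 — a GBM underlying with constant parameters — admits an analytic price: the data contain no early exercise, no discrete tree, no debt structure.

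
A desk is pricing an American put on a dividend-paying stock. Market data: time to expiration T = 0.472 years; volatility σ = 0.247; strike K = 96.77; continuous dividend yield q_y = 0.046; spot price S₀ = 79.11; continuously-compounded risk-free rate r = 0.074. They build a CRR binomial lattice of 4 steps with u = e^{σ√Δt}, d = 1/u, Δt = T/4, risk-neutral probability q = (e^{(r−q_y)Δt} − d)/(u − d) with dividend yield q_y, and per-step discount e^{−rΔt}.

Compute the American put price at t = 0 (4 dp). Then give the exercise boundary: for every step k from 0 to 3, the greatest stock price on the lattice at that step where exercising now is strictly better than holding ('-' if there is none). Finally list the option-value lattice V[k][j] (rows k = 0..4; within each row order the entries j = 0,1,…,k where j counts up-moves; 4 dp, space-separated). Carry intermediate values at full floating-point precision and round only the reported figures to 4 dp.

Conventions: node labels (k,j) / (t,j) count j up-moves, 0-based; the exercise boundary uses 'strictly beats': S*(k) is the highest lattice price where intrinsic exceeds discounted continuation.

price = 17.7970
boundary = - 72.6746 79.1100 86.1153
tree:
17.7970
24.0954 11.7685
30.0073 17.6600 6.0434
35.4383 24.0954 10.6547 1.5066
40.4274 30.0073 17.6600 3.0292 0.0000

Δt=0.11800  u=1.08855  d=0.91865  q=0.49828  discount=0.99131
step 4 (expiry): payoffs max(K−S,0) = 40.4274 30.0073 17.6600 3.0292 0.0000
step 3: (k=3,j=0): S=61.3317, K−S=35.4383, hold=34.9290 ⇒ V=35.4383 exercise | (k=3,j=1): S=72.6746, K−S=24.0954, hold=23.6475 ⇒ V=24.0954 exercise | (k=3,j=2): S=86.1153, K−S=10.6547, hold=10.2796 ⇒ V=10.6547 exercise | (k=3,j=3): S=102.0417, K−S=0.0000, hold=1.5066 ⇒ V=1.5066 continue  boundary S*=86.1153
step 2: (k=2,j=0): S=66.7627, K−S=30.0073, hold=29.5274 ⇒ V=30.0073 exercise | (k=2,j=1): S=79.1100, K−S=17.6600, hold=17.2469 ⇒ V=17.6600 exercise | (k=2,j=2): S=93.7408, K−S=3.0292, hold=6.0434 ⇒ V=6.0434 continue  boundary S*=79.1100
step 1: (k=1,j=0): S=72.6746, K−S=24.0954, hold=23.6475 ⇒ V=24.0954 exercise | (k=1,j=1): S=86.1153, K−S=10.6547, hold=11.7685 ⇒ V=11.7685 continue  boundary S*=72.6746
step 0: (k=0,j=0): S=79.1100, K−S=17.6600, hold=17.7970 ⇒ V=17.7970 continue  boundary S*=-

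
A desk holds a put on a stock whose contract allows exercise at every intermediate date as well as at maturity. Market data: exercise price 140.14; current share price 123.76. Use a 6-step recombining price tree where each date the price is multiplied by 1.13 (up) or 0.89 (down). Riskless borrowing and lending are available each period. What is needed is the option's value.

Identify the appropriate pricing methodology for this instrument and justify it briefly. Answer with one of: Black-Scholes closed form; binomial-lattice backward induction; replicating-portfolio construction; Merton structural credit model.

Key observation: the defining feature is the embedded early-exercise option across 6 discrete dates on the spot-123.76 tree; pricing the strike-140.14 put means working backward with an exercise test at every node.

framework: binomial-lattice backward induction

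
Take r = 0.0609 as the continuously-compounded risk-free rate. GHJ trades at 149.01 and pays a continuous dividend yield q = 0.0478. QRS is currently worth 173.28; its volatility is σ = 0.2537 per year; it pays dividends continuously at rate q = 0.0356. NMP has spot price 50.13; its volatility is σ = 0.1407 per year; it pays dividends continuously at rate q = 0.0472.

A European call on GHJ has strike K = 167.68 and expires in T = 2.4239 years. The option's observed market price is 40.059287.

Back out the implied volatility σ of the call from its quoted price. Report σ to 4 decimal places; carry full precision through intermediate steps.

At σ = 0.5481 the Black–Scholes value reproduces the quote:
σ√T = 0.5481·√2.4239 = 0.853330
d₁ = (ln(S/K) + (r−q+σ²/2)T) / (σ√T) = (ln(149.01/167.68) + (0.0609−0.0478+0.5481²/2)·2.4239) / 0.853330 = (-0.118044 + 0.395839) / 0.853330 = 0.325543
d₂ = d₁ − σ√T = 0.325543 − 0.853330 = -0.527788
e^{−rT} = 0.862763
e^{−qT} = 0.890598
N(d₁) = 0.627615,  N(d₂) = 0.298823
V = S·e^{−qT}·N(d₁) − K·e^{−rT}·N(d₂) = 83.289484 − 43.230198 = 40.059287 (the observed quote) — the price is monotone increasing in volatility, hence this σ is the only solution

sigma = 0.5481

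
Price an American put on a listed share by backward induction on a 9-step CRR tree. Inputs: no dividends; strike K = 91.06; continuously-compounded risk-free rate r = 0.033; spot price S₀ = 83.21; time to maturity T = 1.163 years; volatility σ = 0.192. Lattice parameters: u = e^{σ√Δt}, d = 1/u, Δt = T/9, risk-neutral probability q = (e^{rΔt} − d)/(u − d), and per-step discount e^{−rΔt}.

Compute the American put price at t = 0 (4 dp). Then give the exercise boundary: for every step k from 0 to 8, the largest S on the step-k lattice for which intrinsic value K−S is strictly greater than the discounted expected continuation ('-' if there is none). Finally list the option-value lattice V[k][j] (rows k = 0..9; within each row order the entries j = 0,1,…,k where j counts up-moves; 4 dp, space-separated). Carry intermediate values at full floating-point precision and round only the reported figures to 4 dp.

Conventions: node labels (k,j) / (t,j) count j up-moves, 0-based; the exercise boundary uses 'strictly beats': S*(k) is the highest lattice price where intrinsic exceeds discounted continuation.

Δt=0.12922, u=1.07146, d=0.93331, q=0.51369, disc=e^(-rΔt)=0.99574
k=9 terminal: V=max(K-S,0) → 46.3501 39.7322 32.1346 23.4125 13.3994 1.9041 0.0000 0.0000 0.0000 0.0000
k=8: j=0 S=47.9047 intr=43.1553 cont=42.7678 V=43.1553[EX]; j=1 S=54.9956 intr=36.0644 cont=35.6770 V=36.0644[EX]; j=2 S=63.1360 intr=27.9240 cont=27.5365 V=27.9240[EX]; j=3 S=72.4813 intr=18.5787 cont=18.1912 V=18.5787[EX]; j=4 S=83.2100 intr=7.8500 cont=7.4625 V=7.8500[EX]; j=5 S=95.5267 intr=0.0000 cont=0.9220 V=0.9220[hold]; j=6 S=109.6665 intr=0.0000 cont=0.0000 V=0.0000[hold]; j=7 S=125.8993 intr=0.0000 cont=0.0000 V=0.0000[hold]; j=8 S=144.5349 intr=0.0000 cont=0.0000 V=0.0000[hold]  S*(8)=83.2100
k=7: j=0 S=51.3278 intr=39.7322 cont=39.3447 V=39.7322[EX]; j=1 S=58.9254 intr=32.1346 cont=31.7472 V=32.1346[EX]; j=2 S=67.6475 intr=23.4125 cont=23.0250 V=23.4125[EX]; j=3 S=77.6606 intr=13.3994 cont=13.0119 V=13.3994[EX]; j=4 S=89.1559 intr=1.9041 cont=4.2729 V=4.2729[hold]; j=5 S=102.3527 intr=0.0000 cont=0.4465 V=0.4465[hold]; j=6 S=117.5030 intr=0.0000 cont=0.0000 V=0.0000[hold]; j=7 S=134.8957 intr=0.0000 cont=0.0000 V=0.0000[hold]  S*(7)=77.6606
k=6: j=0 S=54.9956 intr=36.0644 cont=35.6770 V=36.0644[EX]; j=1 S=63.1360 intr=27.9240 cont=27.5365 V=27.9240[EX]; j=2 S=72.4813 intr=18.5787 cont=18.1912 V=18.5787[EX]; j=3 S=83.2100 intr=7.8500 cont=8.6742 V=8.6742[hold]; j=4 S=95.5267 intr=0.0000 cont=2.2975 V=2.2975[hold]; j=5 S=109.6665 intr=0.0000 cont=0.2162 V=0.2162[hold]; j=6 S=125.8993 intr=0.0000 cont=0.0000 V=0.0000[hold]  S*(6)=72.4813
k=5: j=0 S=58.9254 intr=32.1346 cont=31.7472 V=32.1346[EX]; j=1 S=67.6475 intr=23.4125 cont=23.0250 V=23.4125[EX]; j=2 S=77.6606 intr=13.3994 cont=13.4335 V=13.4335[hold]; j=3 S=89.1559 intr=1.9041 cont=5.3756 V=5.3756[hold]; j=4 S=102.3527 intr=0.0000 cont=1.2232 V=1.2232[hold]; j=5 S=117.5030 intr=0.0000 cont=0.1047 V=0.1047[hold]  S*(5)=67.6475
k=4: j=0 S=63.1360 intr=27.9240 cont=27.5365 V=27.9240[EX]; j=1 S=72.4813 intr=18.5787 cont=18.2086 V=18.5787[EX]; j=2 S=83.2100 intr=7.8500 cont=9.2547 V=9.2547[hold]; j=3 S=95.5267 intr=0.0000 cont=3.2288 V=3.2288[hold]; j=4 S=109.6665 intr=0.0000 cont=0.6459 V=0.6459[hold]  S*(4)=72.4813
k=3: j=0 S=67.6475 intr=23.4125 cont=23.0250 V=23.4125[EX]; j=1 S=77.6606 intr=13.3994 cont=13.7304 V=13.7304[hold]; j=2 S=89.1559 intr=1.9041 cont=6.1331 V=6.1331[hold]; j=3 S=102.3527 intr=0.0000 cont=1.8939 V=1.8939[hold]  S*(3)=67.6475
k=2: j=0 S=72.4813 intr=18.5787 cont=18.3605 V=18.5787[EX]; j=1 S=83.2100 intr=7.8500 cont=9.7859 V=9.7859[hold]; j=2 S=95.5267 intr=0.0000 cont=3.9386 V=3.9386[hold]  S*(2)=72.4813
k=1: j=0 S=77.6606 intr=13.3994 cont=14.0021 V=14.0021[hold]; j=1 S=89.1559 intr=1.9041 cont=6.7534 V=6.7534[hold]  S*(1)=-
k=0: j=0 S=83.2100 intr=7.8500 cont=10.2348 V=10.2348[hold]  S*(0)=-

price = 10.2348
boundary = - - 72.4813 67.6475 72.4813 67.6475 72.4813 77.6606 83.2100
tree:
10.2348
14.0021 6.7534
18.5787 9.7859 3.9386
23.4125 13.7304 6.1331 1.8939
27.9240 18.5787 9.2547 3.2288 0.6459
32.1346 23.4125 13.4335 5.3756 1.2232 0.1047
36.0644 27.9240 18.5787 8.6742 2.2975 0.2162 0.0000
39.7322 32.1346 23.4125 13.3994 4.2729 0.4465 0.0000 0.0000
43.1553 36.0644 27.9240 18.5787 7.8500 0.9220 0.0000 0.0000 0.0000
46.3501 39.7322 32.1346 23.4125 13.3994 1.9041 0.0000 0.0000 0.0000 0.0000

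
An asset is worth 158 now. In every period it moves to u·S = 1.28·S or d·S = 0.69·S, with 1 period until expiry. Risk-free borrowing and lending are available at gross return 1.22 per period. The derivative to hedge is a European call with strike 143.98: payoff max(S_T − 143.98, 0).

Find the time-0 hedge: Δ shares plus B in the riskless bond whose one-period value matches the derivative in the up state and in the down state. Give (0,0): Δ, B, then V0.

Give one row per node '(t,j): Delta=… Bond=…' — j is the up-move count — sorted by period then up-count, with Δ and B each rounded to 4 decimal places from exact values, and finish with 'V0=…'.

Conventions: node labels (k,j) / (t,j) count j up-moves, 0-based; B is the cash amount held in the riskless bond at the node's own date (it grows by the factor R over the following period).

Under the risk-neutral measure, an up-move has probability p* = (R−d)/(u−d) = 0.8983 and values discount at R = 1.22.
Terminal payoffs: V(1,0)=0.0000, V(1,1)=58.2600
Node (0,0) S=158.0000: V=(p*·58.2600+(1−p*)·0.0000)/1.22=42.8977; Δ=(58.2600−0.0000)/(202.2400−109.0200)=0.6250; B=V−Δ·S=-55.8480
As a check, the time-0 holding Δ(0,0)·S0 + B(0,0) comes to 42.8977 — exactly V0.

(0,0): Delta=0.6250 Bond=-55.8480
V0=42.8977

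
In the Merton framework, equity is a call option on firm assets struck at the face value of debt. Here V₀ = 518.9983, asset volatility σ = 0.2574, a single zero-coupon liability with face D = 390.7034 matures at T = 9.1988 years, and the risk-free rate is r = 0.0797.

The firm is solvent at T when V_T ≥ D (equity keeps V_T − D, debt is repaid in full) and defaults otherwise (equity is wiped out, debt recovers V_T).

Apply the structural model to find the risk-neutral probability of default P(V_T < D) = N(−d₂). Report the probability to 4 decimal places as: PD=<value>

PD=0.1808

Equity is a call on the firm's assets struck at D = 390.7034:
d₁ = [ln(V₀/D) + (r + σ²/2)T] / (σ√T)
   = [ln(518.9983/390.7034) + (0.0797 + 0.5·0.2574²)·9.1988] / (0.2574·√9.1988)
   = [0.283952 + 1.037877] / 0.780682 = 1.693172
d₂ = d₁ − σ√T = 1.693172 − 0.780682 = 0.912490
risk-neutral PD = N(−d₂) = N(-0.912490) = 0.180756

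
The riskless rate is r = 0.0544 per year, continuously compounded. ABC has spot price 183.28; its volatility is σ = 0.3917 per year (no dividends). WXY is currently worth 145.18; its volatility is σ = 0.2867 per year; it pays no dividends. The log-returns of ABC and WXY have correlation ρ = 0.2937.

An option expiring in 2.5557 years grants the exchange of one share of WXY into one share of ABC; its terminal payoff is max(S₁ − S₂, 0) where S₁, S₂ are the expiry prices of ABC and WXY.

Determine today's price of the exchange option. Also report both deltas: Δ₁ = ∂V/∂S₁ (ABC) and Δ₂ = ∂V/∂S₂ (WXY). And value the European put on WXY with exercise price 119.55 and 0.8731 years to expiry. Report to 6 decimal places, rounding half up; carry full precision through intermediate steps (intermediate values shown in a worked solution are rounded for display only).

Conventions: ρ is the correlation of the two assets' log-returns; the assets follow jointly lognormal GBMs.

σ_eff = √(σ₁² + σ₂² − 2ρσ₁σ₂) = √(0.3917² + 0.2867² − 2·0.2937·0.3917·0.2867) = 0.411899
d₁ = (ln(S₁/S₂) + (q₂ − q₁ + σ_eff²/2)T) / (σ_eff√T) = (ln(183.28/145.18) + (0.0 − 0.0 + 0.084830)·2.5557) / 0.658484 = 0.683147
d₂ = d₁ − σ_eff√T = 0.683147 − 0.658484 = 0.024663
N(d₁) = 0.752743,  N(d₂) = 0.509838
V = S₁·e^{−q₁T}·N(d₁) − S₂·e^{−q₂T}·N(d₂) = 137.962732 − 74.018278 = 63.944454
Δ₁ = e^{−q₁T}·N(d₁) = 0.752743;  Δ₂ = −e^{−q₂T}·N(d₂) = -0.509838
[vanilla: WXY put K=119.55]
σ√T = 0.2867·√0.8731 = 0.267892
d₁ = (ln(S/K) + (r+σ²/2)T) / (σ√T) = (ln(145.18/119.55) + (0.0544+0.2867²/2)·0.8731) / 0.267892 = (0.194240 + 0.083380) / 0.267892 = 1.036311
d₂ = d₁ − σ√T = 1.036311 − 0.267892 = 0.768419
e^{−rT} = 0.953614
N(−d₁) = 0.150029,  N(−d₂) = 0.221119
price = K·e^{−rT}·N(−d₂) − S·N(−d₁) = 25.208585 − 21.781148 = 3.427437

exchange price = 63.944454
Δ1 = 0.752743
Δ2 = -0.509838
price(WXY put K=119.55) = 3.427437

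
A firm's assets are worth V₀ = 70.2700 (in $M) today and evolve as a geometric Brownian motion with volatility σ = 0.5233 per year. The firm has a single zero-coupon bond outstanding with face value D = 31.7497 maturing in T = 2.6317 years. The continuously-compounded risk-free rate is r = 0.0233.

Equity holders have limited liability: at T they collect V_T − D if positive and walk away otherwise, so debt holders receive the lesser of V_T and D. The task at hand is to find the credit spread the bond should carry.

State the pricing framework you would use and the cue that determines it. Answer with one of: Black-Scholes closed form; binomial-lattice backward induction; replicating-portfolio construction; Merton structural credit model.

framework: Merton structural credit model

Key observation: assets follow a GBM and default happens iff V_T < 31.7497; valuing claims on that split (equity as a call, risky debt as the residual) is the structural model's definition.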